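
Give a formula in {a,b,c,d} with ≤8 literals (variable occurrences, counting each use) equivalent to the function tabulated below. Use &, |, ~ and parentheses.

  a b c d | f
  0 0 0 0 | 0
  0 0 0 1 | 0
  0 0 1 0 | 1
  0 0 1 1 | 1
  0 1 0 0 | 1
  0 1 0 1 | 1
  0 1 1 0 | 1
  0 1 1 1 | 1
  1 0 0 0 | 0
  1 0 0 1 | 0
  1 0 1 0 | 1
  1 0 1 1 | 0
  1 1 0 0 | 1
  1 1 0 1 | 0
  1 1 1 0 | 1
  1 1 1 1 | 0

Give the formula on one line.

  ~d = 1010101010101010
  ~a = 1111111100000000
  (~d | ~a) = 1111111110101010
  ~c = 1100110011001100
  (d | ~c) = 1101110111011101
  ((d | ~c) & b) = 0000110100001101
  (c | ((d | ~c) & b)) = 0011111100111111
  ((~d | ~a) & (c | ((d | ~c) & b))) = 0011111100101010

((~d | ~a) & (c | ((d | ~c) & b)))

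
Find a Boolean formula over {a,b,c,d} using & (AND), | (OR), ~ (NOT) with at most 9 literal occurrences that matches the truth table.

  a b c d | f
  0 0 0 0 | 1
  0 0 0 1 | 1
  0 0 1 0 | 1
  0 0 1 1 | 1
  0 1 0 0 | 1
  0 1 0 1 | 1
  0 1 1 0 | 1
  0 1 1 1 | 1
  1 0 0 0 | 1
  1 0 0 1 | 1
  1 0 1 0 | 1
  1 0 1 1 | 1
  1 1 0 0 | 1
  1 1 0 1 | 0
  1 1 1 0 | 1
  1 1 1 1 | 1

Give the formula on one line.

  ~d = 1010101010101010
  ~a = 1111111100000000
  (~d | ~a) = 1111111110101010
  ((~d | ~a) | c) = 1111111110111011
  ~b = 1111000011110000
  (a | ~d) = 1010101011111111
  (~b & (a | ~d)) = 1010000011110000
  ~c = 1100110011001100
  (~c & b) = 0000110000001100
  ((~c & b) & ~a) = 0000110000000000
  ((~b & (a | ~d)) | ((~c & b) & ~a)) = 1010110011110000
  (((~d | ~a) | c) | ((~b & (a | ~d)) | ((~c & b) & ~a))) = 1111111111111011

(((~d | ~a) | c) | ((~b & (a | ~d)) | ((~c & b) & ~a)))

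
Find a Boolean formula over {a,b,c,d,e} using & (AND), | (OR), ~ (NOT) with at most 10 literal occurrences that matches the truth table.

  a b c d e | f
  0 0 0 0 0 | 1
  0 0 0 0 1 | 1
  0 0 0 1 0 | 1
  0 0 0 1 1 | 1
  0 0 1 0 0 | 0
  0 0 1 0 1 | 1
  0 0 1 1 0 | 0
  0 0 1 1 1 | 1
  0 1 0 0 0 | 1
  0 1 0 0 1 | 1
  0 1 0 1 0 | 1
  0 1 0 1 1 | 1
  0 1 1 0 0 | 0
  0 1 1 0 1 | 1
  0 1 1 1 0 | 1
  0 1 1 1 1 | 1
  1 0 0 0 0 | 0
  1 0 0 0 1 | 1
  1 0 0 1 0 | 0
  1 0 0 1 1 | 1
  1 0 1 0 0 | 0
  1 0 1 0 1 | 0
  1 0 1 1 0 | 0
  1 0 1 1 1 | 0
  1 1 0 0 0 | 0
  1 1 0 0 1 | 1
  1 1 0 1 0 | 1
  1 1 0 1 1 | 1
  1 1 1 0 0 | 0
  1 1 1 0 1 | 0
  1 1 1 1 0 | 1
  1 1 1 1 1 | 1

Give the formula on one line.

  (d & b) = 00000000001100110000000000110011
  ~a = 11111111111111110000000000000000
  (~a & e) = 01010101010101010000000000000000
  ~c = 11110000111100001111000011110000
  ((~a & e) | ~c) = 11110101111101011111000011110000
  (((~a & e) | ~c) & e) = 01010101010101010101000001010000
  (~a | e) = 11111111111111110101010101010101
  (~c & (~a | e)) = 11110000111100000101000001010000
  ((((~a & e) | ~c) & e) | (~c & (~a | e))) = 11110101111101010101000001010000
  ((d & b) | ((((~a & e) | ~c) & e) | (~c & (~a | e)))) = 11110101111101110101000001110011

((d & b) | ((((~a & e) | ~c) & e) | (~c & (~a | e))))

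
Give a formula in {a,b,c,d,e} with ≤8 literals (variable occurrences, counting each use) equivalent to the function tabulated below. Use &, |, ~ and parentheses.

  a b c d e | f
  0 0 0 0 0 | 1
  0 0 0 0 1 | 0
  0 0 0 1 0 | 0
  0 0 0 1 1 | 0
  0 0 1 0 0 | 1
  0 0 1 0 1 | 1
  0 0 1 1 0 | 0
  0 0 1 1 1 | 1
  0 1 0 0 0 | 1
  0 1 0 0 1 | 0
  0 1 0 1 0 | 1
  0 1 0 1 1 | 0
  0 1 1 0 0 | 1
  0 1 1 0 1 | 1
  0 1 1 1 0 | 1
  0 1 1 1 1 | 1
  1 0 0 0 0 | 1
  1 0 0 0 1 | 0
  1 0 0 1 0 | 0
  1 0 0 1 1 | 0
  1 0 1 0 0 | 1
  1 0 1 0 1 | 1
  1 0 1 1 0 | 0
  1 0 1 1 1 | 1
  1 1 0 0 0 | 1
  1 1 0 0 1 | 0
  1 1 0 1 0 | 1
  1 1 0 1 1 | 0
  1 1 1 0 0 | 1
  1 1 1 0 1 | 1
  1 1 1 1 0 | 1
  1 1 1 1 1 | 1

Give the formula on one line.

  ~e = 10101010101010101010101010101010
  (c | ~e) = 10101111101011111010111110101111
  ~d = 11001100110011001100110011001100
  (b | ~d) = 11001100111111111100110011111111
  ((b | ~d) | e) = 11011101111111111101110111111111
  ((c | ~e) & ((b | ~d) | e)) = 10001101101011111000110110101111

((c | ~e) & ((b | ~d) | e))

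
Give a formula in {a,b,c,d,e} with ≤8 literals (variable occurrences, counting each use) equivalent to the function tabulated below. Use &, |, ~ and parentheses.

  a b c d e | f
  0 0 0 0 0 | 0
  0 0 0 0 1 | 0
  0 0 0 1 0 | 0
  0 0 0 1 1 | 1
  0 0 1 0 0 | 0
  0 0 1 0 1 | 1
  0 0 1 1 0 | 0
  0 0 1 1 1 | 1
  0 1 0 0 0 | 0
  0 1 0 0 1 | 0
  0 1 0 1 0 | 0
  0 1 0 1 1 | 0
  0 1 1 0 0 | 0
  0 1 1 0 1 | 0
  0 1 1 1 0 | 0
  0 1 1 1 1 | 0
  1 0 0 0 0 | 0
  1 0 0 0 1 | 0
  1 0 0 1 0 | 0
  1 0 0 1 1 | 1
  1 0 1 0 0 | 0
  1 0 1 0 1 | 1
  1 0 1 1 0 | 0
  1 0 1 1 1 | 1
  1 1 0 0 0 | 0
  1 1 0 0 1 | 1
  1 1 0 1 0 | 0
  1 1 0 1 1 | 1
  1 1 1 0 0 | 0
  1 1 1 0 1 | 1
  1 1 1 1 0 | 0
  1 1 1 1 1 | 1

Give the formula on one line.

((((d | (b | (e & c))) | c) & (a | ~b)) & e)

  (e & c) = 00000101000001010000010100000101
  (b | (e & c)) = 00000101111111110000010111111111
  (d | (b | (e & c))) = 00110111111111110011011111111111
  ((d | (b | (e & c))) | c) = 00111111111111110011111111111111
  ~b = 11111111000000001111111100000000
  (a | ~b) = 11111111000000001111111111111111
  (((d | (b | (e & c))) | c) & (a | ~b)) = 00111111000000000011111111111111
  ((((d | (b | (e & c))) | c) & (a | ~b)) & e) = 00010101000000000001010101010101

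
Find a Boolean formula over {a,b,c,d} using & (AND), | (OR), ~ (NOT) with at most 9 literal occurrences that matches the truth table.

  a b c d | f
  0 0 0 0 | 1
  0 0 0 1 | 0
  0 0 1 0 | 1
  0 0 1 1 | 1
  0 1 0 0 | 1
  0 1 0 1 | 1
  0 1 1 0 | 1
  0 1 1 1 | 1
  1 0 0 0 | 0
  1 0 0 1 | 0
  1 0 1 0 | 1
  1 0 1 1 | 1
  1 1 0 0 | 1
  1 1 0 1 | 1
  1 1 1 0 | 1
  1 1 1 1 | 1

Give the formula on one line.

((b | c) | ((b & ((~a & d) | ~b)) | (~d & (c | ~a))))

  (b | c) = 0011111100111111
  ~a = 1111111100000000
  (~a & d) = 0101010100000000
  ~b = 1111000011110000
  ((~a & d) | ~b) = 1111010111110000
  (b & ((~a & d) | ~b)) = 0000010100000000
  ~d = 1010101010101010
  (c | ~a) = 1111111100110011
  (~d & (c | ~a)) = 1010101000100010
  ((b & ((~a & d) | ~b)) | (~d & (c | ~a))) = 1010111100100010
  ((b | c) | ((b & ((~a & d) | ~b)) | (~d & (c | ~a)))) = 1011111100111111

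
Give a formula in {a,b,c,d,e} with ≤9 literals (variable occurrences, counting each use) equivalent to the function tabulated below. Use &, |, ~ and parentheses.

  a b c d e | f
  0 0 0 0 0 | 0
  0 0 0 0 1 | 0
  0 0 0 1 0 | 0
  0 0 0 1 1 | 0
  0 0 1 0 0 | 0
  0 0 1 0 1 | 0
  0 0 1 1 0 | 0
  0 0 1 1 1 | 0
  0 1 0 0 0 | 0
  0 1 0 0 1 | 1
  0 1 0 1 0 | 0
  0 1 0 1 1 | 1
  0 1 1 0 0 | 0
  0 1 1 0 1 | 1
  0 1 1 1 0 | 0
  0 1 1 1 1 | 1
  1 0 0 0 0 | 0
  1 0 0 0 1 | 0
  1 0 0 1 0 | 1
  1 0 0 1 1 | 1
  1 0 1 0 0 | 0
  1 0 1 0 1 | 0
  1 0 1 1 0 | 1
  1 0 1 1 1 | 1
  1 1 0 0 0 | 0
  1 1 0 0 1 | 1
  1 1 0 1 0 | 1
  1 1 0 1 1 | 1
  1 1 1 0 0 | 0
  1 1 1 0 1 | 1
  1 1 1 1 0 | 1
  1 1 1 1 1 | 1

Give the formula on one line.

((d & ((d | ~b) & a)) | (b & e))

  ~b = 11111111000000001111111100000000
  (d | ~b) = 11111111001100111111111100110011
  ((d | ~b) & a) = 00000000000000001111111100110011
  (d & ((d | ~b) & a)) = 00000000000000000011001100110011
  (b & e) = 00000000010101010000000001010101
  ((d & ((d | ~b) & a)) | (b & e)) = 00000000010101010011001101110111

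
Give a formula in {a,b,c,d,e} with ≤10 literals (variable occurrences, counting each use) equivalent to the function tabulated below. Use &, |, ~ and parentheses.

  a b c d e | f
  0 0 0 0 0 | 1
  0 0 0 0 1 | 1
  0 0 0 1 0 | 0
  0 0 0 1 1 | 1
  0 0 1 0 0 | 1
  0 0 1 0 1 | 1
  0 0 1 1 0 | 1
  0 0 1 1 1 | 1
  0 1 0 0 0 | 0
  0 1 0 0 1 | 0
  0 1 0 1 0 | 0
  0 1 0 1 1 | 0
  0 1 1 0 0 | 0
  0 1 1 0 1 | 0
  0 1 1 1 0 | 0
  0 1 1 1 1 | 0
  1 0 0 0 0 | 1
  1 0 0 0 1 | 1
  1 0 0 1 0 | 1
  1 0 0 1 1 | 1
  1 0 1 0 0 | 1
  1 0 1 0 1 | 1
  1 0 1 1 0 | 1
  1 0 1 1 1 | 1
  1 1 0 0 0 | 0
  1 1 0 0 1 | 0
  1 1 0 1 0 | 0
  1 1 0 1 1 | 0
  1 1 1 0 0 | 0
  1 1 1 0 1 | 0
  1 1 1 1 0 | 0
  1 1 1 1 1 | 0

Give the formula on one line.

(~b & (((~d | (a & e)) | (c | e)) | (c | (a | b))))

  ~b = 11111111000000001111111100000000
  ~d = 11001100110011001100110011001100
  (a & e) = 00000000000000000101010101010101
  (~d | (a & e)) = 11001100110011001101110111011101
  (c | e) = 01011111010111110101111101011111
  ((~d | (a & e)) | (c | e)) = 11011111110111111101111111011111
  (a | b) = 00000000111111111111111111111111
  (c | (a | b)) = 00001111111111111111111111111111
  (((~d | (a & e)) | (c | e)) | (c | (a | b))) = 11011111111111111111111111111111
  (~b & (((~d | (a & e)) | (c | e)) | (c | (a | b)))) = 11011111000000001111111100000000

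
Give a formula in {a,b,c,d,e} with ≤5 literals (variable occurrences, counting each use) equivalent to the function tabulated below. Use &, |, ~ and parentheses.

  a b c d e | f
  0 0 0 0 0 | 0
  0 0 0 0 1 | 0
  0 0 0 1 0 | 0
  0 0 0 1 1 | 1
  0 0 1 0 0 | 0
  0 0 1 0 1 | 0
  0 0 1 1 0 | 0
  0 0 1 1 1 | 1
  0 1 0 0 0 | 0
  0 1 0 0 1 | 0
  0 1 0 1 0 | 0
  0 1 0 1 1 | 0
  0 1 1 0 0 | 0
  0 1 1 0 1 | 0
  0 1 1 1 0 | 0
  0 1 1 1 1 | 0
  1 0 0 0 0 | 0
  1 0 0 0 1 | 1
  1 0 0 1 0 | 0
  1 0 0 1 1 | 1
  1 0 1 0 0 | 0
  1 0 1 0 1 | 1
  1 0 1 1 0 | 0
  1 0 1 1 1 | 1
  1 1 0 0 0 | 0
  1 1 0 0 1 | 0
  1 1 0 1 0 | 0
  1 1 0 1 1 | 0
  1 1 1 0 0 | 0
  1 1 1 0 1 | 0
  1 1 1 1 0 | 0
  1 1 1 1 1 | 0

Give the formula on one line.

  (a | d) = 00110011001100111111111111111111
  ~b = 11111111000000001111111100000000
  ((a | d) & ~b) = 00110011000000001111111100000000
  (((a | d) & ~b) & e) = 00010001000000000101010100000000

(((a | d) & ~b) & e)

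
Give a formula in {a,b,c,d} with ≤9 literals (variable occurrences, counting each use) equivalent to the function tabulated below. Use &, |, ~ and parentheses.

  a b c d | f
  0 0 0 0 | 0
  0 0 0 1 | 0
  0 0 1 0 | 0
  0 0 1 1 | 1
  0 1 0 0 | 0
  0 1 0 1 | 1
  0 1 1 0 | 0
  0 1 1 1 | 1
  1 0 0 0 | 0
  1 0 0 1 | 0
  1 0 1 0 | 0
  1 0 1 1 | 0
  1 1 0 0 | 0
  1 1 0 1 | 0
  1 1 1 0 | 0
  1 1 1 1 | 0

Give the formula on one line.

(((b | (~b & c)) & (d & (b | ~a))) & (~a | (~b & c)))

  ~b = 1111000011110000
  (~b & c) = 0011000000110000
  (b | (~b & c)) = 0011111100111111
  ~a = 1111111100000000
  (b | ~a) = 1111111100001111
  (d & (b | ~a)) = 0101010100000101
  ((b | (~b & c)) & (d & (b | ~a))) = 0001010100000101
  (~a | (~b & c)) = 1111111100110000
  (((b | (~b & c)) & (d & (b | ~a))) & (~a | (~b & c))) = 0001010100000000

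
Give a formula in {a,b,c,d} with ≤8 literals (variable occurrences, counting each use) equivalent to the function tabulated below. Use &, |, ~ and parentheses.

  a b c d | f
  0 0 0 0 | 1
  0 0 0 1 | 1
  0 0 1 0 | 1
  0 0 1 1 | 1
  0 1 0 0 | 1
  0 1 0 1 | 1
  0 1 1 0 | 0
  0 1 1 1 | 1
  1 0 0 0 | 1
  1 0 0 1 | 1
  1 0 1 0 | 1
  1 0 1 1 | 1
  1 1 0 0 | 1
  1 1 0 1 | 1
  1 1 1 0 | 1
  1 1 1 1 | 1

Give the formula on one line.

(((a | ~b) & c) | ((b & d) | ~c))

  ~b = 1111000011110000
  (a | ~b) = 1111000011111111
  ((a | ~b) & c) = 0011000000110011
  (b & d) = 0000010100000101
  ~c = 1100110011001100
  ((b & d) | ~c) = 1100110111001101
  (((a | ~b) & c) | ((b & d) | ~c)) = 1111110111111111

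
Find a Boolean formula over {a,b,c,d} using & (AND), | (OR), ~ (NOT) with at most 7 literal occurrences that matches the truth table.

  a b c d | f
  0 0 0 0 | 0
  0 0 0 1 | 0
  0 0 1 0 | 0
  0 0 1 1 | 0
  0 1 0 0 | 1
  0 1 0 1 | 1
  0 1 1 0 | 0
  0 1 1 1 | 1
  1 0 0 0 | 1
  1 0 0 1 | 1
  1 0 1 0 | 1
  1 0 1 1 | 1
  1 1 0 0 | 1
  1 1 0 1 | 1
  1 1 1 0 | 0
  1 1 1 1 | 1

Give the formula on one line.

  (b | a) = 0000111111111111
  ~c = 1100110011001100
  (d | ~c) = 1101110111011101
  ((b | a) & (d | ~c)) = 0000110111011101
  ~b = 1111000011110000
  (a & ~b) = 0000000011110000
  (((b | a) & (d | ~c)) | (a & ~b)) = 0000110111111101

(((b | a) & (d | ~c)) | (a & ~b))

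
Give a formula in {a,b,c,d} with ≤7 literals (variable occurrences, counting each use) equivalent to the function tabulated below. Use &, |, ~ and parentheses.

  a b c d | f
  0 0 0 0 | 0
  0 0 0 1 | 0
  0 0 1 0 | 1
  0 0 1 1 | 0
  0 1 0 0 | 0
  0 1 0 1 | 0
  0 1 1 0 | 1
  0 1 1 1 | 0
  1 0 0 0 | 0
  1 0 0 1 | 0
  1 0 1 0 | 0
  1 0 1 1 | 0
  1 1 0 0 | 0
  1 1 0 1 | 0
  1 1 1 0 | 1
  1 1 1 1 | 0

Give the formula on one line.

  ~a = 1111111100000000
  (~a | b) = 1111111100001111
  (c & (~a | b)) = 0011001100000011
  ~d = 1010101010101010
  ((c & (~a | b)) & ~d) = 0010001000000010

((c & (~a | b)) & ~d)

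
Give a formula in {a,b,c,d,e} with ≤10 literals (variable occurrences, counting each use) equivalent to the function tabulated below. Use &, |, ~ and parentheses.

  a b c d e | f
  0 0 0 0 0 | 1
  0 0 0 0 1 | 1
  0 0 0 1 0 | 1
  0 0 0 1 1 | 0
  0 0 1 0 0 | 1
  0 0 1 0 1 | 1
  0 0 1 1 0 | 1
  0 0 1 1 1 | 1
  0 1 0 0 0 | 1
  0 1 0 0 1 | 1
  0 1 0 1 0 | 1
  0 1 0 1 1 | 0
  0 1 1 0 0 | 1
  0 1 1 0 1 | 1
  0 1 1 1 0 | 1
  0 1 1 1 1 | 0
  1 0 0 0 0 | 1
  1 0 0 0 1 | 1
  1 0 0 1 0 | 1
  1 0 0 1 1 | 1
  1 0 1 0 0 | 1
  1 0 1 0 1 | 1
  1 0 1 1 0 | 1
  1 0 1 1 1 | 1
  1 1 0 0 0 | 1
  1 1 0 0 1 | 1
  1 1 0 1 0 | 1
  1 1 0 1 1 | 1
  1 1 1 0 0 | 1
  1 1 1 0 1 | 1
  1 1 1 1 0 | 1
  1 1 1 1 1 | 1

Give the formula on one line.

(~e | (a | ((~b | ~d) & (c | ((b | ~c) & ~d)))))

  ~e = 10101010101010101010101010101010
  ~b = 11111111000000001111111100000000
  ~d = 11001100110011001100110011001100
  (~b | ~d) = 11111111110011001111111111001100
  ~c = 11110000111100001111000011110000
  (b | ~c) = 11110000111111111111000011111111
  ((b | ~c) & ~d) = 11000000110011001100000011001100
  (c | ((b | ~c) & ~d)) = 11001111110011111100111111001111
  ((~b | ~d) & (c | ((b | ~c) & ~d))) = 11001111110011001100111111001100
  (a | ((~b | ~d) & (c | ((b | ~c) & ~d)))) = 11001111110011001111111111111111
  (~e | (a | ((~b | ~d) & (c | ((b | ~c) & ~d))))) = 11101111111011101111111111111111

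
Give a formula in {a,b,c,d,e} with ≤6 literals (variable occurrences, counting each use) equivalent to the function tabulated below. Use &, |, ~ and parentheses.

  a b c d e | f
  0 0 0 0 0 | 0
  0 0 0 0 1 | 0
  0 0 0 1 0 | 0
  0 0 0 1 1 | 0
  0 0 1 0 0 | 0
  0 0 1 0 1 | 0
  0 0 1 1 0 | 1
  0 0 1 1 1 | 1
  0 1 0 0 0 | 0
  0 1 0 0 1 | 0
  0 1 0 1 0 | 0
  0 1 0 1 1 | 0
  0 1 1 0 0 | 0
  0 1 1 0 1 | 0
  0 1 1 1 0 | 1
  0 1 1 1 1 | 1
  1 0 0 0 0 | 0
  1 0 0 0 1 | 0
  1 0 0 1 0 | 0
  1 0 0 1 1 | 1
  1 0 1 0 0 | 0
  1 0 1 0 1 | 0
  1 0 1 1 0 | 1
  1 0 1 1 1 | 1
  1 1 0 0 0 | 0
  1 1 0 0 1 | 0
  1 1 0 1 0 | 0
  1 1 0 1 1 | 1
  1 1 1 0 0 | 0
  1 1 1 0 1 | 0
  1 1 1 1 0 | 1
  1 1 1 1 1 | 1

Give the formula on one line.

  (d & e) = 00010001000100010001000100010001
  ((d & e) & a) = 00000000000000000001000100010001
  ~c = 11110000111100001111000011110000
  (((d & e) & a) & ~c) = 00000000000000000001000000010000
  (c & d) = 00000011000000110000001100000011
  ((((d & e) & a) & ~c) | (c & d)) = 00000011000000110001001100010011

((((d & e) & a) & ~c) | (c & d))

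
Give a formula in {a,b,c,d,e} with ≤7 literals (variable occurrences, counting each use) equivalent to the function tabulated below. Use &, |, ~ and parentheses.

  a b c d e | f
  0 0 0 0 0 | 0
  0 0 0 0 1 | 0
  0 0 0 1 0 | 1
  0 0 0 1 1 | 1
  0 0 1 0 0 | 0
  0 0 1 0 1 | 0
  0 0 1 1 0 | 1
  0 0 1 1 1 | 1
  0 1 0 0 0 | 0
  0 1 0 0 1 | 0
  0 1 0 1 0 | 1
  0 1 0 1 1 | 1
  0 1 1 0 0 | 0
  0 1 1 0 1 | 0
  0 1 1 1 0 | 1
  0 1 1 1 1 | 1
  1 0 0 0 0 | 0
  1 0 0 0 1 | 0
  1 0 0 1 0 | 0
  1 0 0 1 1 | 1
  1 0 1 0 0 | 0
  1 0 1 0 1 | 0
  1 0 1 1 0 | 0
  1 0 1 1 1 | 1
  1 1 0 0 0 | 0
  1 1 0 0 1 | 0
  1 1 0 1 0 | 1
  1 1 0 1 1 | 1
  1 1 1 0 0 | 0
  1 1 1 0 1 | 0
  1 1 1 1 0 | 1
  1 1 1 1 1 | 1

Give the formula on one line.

  ~e = 10101010101010101010101010101010
  (~e & b) = 00000000101010100000000010101010
  ~a = 11111111111111110000000000000000
  (~a | e) = 11111111111111110101010101010101
  (d & (~a | e)) = 00110011001100110001000100010001
  ((~e & b) | (d & (~a | e))) = 00110011101110110001000110111011
  (d & ((~e & b) | (d & (~a | e)))) = 00110011001100110001000100110011

(d & ((~e & b) | (d & (~a | e))))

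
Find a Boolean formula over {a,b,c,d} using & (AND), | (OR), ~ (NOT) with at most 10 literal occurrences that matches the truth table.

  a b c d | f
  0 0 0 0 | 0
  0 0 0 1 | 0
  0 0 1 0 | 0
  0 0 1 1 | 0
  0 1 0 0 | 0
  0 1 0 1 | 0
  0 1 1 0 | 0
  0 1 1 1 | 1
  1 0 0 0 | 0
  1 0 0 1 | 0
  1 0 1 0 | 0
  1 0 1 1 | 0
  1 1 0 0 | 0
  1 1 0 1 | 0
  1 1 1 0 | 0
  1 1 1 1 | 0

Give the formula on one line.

(((~d | c) & (((c & ~d) | b) & d)) & (~a & (d | ~b)))

  ~d = 1010101010101010
  (~d | c) = 1011101110111011
  (c & ~d) = 0010001000100010
  ((c & ~d) | b) = 0010111100101111
  (((c & ~d) | b) & d) = 0000010100000101
  ((~d | c) & (((c & ~d) | b) & d)) = 0000000100000001
  ~a = 1111111100000000
  ~b = 1111000011110000
  (d | ~b) = 1111010111110101
  (~a & (d | ~b)) = 1111010100000000
  (((~d | c) & (((c & ~d) | b) & d)) & (~a & (d | ~b))) = 0000000100000000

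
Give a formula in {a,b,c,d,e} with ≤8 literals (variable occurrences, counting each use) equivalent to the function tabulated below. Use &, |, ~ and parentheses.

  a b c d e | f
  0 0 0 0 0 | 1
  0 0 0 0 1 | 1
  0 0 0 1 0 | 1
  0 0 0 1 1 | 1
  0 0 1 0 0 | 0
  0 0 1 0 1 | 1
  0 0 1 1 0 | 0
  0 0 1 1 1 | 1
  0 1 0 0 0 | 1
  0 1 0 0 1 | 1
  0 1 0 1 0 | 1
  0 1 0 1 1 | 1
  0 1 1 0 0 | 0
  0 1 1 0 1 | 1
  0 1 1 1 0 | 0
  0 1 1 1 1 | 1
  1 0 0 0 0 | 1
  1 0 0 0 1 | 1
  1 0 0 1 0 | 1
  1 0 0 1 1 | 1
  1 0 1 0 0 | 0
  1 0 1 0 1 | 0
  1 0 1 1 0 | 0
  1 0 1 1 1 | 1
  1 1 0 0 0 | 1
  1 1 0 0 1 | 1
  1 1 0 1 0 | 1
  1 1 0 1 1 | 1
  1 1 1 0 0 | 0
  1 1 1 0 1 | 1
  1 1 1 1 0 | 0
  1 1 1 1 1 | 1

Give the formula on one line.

(((((~d & ~a) | b) & e) | (e & d)) | ~c)

  ~d = 11001100110011001100110011001100
  ~a = 11111111111111110000000000000000
  (~d & ~a) = 11001100110011000000000000000000
  ((~d & ~a) | b) = 11001100111111110000000011111111
  (((~d & ~a) | b) & e) = 01000100010101010000000001010101
  (e & d) = 00010001000100010001000100010001
  ((((~d & ~a) | b) & e) | (e & d)) = 01010101010101010001000101010101
  ~c = 11110000111100001111000011110000
  (((((~d & ~a) | b) & e) | (e & d)) | ~c) = 11110101111101011111000111110101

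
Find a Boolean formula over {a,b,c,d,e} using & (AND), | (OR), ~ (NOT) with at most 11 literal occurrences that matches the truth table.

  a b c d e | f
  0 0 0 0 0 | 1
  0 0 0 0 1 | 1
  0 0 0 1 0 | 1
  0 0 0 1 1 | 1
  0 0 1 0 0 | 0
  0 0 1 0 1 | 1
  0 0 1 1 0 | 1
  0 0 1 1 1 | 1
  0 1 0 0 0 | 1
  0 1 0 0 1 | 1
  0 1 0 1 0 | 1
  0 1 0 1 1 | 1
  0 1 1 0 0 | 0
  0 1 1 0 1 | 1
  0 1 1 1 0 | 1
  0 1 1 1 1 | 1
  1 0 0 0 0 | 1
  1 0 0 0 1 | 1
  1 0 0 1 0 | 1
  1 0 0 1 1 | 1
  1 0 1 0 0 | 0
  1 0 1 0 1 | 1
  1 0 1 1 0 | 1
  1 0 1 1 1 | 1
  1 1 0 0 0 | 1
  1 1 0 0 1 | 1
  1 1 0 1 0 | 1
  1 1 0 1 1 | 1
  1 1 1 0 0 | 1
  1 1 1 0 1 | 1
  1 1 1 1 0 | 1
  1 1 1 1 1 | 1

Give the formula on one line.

  (b & c) = 00000000000011110000000000001111
  (a & (b & c)) = 00000000000000000000000000001111
  ((a & (b & c)) | e) = 01010101010101010101010101011111
  (((a & (b & c)) | e) & c) = 00000101000001010000010100001111
  ~b = 11111111000000001111111100000000
  (~b & e) = 01010101000000000101010100000000
  ~c = 11110000111100001111000011110000
  ((~b & e) | ~c) = 11110101111100001111010111110000
  ((((a & (b & c)) | e) & c) | ((~b & e) | ~c)) = 11110101111101011111010111111111
  (((((a & (b & c)) | e) & c) | ((~b & e) | ~c)) | d) = 11110111111101111111011111111111

(((((a & (b & c)) | e) & c) | ((~b & e) | ~c)) | d)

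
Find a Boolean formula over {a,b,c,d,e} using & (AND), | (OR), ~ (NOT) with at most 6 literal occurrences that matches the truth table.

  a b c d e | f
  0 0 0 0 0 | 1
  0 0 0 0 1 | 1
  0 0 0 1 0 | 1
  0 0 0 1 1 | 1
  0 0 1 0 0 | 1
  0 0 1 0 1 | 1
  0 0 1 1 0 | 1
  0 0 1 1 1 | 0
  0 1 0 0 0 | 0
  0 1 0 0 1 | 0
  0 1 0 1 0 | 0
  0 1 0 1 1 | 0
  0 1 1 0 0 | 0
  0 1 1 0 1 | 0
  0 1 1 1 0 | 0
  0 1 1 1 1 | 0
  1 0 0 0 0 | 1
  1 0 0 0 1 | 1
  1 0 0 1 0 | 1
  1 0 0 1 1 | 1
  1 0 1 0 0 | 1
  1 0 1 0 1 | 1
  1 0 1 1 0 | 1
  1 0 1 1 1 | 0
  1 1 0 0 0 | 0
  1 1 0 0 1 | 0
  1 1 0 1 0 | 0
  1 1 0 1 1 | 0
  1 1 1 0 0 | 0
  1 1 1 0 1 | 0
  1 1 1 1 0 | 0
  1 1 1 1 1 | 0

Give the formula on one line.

  ~c = 11110000111100001111000011110000
  ~e = 10101010101010101010101010101010
  ~d = 11001100110011001100110011001100
  (~e | ~d) = 11101110111011101110111011101110
  (~c | (~e | ~d)) = 11111110111111101111111011111110
  ~b = 11111111000000001111111100000000
  ((~c | (~e | ~d)) & ~b) = 11111110000000001111111000000000

((~c | (~e | ~d)) & ~b)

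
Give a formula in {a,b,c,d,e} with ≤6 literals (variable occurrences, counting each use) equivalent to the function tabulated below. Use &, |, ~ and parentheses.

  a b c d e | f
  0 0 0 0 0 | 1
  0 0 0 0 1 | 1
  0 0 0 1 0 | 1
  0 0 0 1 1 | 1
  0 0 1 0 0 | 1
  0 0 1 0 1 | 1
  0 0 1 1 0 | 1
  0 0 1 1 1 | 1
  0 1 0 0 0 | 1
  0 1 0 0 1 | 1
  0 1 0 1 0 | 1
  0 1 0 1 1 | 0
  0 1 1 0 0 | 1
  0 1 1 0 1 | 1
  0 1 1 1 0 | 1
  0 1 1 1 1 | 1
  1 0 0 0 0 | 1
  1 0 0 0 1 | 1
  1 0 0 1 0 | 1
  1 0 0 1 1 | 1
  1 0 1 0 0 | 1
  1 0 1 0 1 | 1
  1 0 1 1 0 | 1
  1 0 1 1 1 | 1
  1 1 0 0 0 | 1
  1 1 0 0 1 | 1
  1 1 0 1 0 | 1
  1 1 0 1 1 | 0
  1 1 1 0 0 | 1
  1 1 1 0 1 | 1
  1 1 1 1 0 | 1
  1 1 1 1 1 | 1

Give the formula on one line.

((~d | c) | (~b | ~e))

  ~d = 11001100110011001100110011001100
  (~d | c) = 11001111110011111100111111001111
  ~b = 11111111000000001111111100000000
  ~e = 10101010101010101010101010101010
  (~b | ~e) = 11111111101010101111111110101010
  ((~d | c) | (~b | ~e)) = 11111111111011111111111111101111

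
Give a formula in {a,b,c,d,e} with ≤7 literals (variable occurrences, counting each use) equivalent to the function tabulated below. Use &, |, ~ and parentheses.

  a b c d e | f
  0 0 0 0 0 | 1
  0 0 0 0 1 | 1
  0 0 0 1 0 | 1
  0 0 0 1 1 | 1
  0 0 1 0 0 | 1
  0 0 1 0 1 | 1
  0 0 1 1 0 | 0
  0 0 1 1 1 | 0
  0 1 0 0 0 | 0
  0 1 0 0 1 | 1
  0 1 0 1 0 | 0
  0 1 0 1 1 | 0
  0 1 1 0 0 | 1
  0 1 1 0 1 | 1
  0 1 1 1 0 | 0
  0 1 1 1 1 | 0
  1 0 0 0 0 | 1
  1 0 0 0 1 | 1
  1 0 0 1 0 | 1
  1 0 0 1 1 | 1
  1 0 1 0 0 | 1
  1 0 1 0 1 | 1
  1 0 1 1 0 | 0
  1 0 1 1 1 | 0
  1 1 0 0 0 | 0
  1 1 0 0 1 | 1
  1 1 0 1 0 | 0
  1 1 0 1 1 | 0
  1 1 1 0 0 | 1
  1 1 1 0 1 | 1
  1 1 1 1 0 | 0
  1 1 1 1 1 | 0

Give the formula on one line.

  ~d = 11001100110011001100110011001100
  (c | e) = 01011111010111110101111101011111
  (~d & (c | e)) = 01001100010011000100110001001100
  ~b = 11111111000000001111111100000000
  ((~d & (c | e)) | ~b) = 11111111010011001111111101001100
  ~c = 11110000111100001111000011110000
  (~d | ~c) = 11111100111111001111110011111100
  (((~d & (c | e)) | ~b) & (~d | ~c)) = 11111100010011001111110001001100

(((~d & (c | e)) | ~b) & (~d | ~c))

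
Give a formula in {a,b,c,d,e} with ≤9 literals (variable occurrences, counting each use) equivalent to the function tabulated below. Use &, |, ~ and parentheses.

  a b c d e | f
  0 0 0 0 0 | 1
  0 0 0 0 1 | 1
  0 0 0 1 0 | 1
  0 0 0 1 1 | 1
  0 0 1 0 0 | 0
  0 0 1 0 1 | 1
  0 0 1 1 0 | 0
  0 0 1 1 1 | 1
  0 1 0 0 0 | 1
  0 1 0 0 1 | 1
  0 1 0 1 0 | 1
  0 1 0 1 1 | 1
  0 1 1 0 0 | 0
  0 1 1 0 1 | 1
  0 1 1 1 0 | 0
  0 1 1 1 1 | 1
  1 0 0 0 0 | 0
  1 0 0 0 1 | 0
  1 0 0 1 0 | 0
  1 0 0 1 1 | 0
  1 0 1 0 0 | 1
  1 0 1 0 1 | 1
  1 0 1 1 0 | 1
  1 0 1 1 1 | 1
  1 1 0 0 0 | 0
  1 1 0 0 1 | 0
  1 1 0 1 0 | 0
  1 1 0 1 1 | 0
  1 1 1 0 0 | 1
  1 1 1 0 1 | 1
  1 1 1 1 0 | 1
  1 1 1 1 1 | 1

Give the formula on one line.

(((e | (~a & ~c)) | a) & (c | ~a))

  ~a = 11111111111111110000000000000000
  ~c = 11110000111100001111000011110000
  (~a & ~c) = 11110000111100000000000000000000
  (e | (~a & ~c)) = 11110101111101010101010101010101
  ((e | (~a & ~c)) | a) = 11110101111101011111111111111111
  (c | ~a) = 11111111111111110000111100001111
  (((e | (~a & ~c)) | a) & (c | ~a)) = 11110101111101010000111100001111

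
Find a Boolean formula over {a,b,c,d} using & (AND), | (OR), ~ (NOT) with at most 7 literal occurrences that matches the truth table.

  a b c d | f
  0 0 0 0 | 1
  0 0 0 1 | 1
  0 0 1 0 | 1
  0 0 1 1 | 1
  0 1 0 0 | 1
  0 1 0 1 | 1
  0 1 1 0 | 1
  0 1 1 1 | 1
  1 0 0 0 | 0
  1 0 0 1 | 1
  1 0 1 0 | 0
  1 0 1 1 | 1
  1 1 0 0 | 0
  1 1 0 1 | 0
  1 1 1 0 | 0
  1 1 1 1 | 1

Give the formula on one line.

  (d & c) = 0001000100010001
  ~a = 1111111100000000
  ((d & c) | ~a) = 1111111100010001
  ~c = 1100110011001100
  (b & ~c) = 0000110000001100
  ((b & ~c) | d) = 0101110101011101
  ~b = 1111000011110000
  (((b & ~c) | d) & ~b) = 0101000001010000
  (((d & c) | ~a) | (((b & ~c) | d) & ~b)) = 1111111101010001

(((d & c) | ~a) | (((b & ~c) | d) & ~b))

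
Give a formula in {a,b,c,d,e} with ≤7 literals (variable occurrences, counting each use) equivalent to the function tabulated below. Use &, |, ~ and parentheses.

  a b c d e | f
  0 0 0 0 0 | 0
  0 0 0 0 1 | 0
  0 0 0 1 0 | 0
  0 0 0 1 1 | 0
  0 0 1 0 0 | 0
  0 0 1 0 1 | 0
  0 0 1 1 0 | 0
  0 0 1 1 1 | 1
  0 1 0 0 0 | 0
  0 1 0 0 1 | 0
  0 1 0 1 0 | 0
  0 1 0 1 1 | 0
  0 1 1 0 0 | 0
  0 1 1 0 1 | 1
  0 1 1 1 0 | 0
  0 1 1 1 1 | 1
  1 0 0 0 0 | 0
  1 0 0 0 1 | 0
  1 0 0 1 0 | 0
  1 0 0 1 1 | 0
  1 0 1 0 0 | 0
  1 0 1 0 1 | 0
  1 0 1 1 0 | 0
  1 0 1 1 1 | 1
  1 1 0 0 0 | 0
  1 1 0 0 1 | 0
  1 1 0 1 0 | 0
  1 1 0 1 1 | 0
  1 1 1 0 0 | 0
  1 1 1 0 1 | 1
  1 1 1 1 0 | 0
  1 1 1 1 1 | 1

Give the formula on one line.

((d | b) & (e & c))

  (d | b) = 00110011111111110011001111111111
  (e & c) = 00000101000001010000010100000101
  ((d | b) & (e & c)) = 00000001000001010000000100000101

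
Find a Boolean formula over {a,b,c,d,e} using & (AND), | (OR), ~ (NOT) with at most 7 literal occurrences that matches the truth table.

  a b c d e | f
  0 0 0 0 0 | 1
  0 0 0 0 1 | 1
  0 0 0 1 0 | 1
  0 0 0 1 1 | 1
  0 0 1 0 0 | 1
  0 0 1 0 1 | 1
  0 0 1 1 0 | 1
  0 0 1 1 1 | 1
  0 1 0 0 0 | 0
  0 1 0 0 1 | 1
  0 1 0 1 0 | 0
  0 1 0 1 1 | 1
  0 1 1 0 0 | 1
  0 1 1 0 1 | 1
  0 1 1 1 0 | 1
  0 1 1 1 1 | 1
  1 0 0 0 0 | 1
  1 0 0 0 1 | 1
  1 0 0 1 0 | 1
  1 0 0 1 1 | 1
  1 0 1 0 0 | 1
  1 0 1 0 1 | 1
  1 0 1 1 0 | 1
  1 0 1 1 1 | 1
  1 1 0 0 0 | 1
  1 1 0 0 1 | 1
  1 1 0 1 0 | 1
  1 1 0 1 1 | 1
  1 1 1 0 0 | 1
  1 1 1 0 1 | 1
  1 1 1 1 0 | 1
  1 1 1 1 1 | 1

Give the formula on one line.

(((e | a) | ~b) | (b & c))

  (e | a) = 01010101010101011111111111111111
  ~b = 11111111000000001111111100000000
  ((e | a) | ~b) = 11111111010101011111111111111111
  (b & c) = 00000000000011110000000000001111
  (((e | a) | ~b) | (b & c)) = 11111111010111111111111111111111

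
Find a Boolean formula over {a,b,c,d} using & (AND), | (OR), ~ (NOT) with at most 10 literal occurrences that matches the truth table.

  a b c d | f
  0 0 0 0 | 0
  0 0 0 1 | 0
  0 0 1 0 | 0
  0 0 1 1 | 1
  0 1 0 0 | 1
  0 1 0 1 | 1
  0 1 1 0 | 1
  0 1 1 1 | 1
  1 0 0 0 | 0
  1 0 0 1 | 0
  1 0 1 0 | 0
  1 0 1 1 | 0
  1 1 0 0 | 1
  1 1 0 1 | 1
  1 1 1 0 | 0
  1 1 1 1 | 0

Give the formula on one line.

  ~a = 1111111100000000
  ~c = 1100110011001100
  (~a | ~c) = 1111111111001100
  (b | c) = 0011111100111111
  (a | b) = 0000111111111111
  ((a | b) | d) = 0101111111111111
  ((b | c) & ((a | b) | d)) = 0001111100111111
  (((b | c) & ((a | b) | d)) & ~a) = 0001111100000000
  (b | (((b | c) & ((a | b) | d)) & ~a)) = 0001111100001111
  ((~a | ~c) & (b | (((b | c) & ((a | b) | d)) & ~a))) = 0001111100001100

((~a | ~c) & (b | (((b | c) & ((a | b) | d)) & ~a)))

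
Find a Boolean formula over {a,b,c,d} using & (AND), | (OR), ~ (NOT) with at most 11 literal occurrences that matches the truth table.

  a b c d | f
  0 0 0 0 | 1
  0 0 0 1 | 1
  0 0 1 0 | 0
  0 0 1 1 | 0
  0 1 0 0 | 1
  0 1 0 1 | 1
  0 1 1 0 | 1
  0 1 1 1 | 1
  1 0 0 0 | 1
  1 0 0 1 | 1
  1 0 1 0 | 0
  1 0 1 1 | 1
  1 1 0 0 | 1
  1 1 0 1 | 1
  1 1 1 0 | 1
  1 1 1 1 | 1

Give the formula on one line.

((((a & d) | b) & ((d | (a & c)) | c)) | ~c)

  (a & d) = 0000000001010101
  ((a & d) | b) = 0000111101011111
  (a & c) = 0000000000110011
  (d | (a & c)) = 0101010101110111
  ((d | (a & c)) | c) = 0111011101110111
  (((a & d) | b) & ((d | (a & c)) | c)) = 0000011101010111
  ~c = 1100110011001100
  ((((a & d) | b) & ((d | (a & c)) | c)) | ~c) = 1100111111011111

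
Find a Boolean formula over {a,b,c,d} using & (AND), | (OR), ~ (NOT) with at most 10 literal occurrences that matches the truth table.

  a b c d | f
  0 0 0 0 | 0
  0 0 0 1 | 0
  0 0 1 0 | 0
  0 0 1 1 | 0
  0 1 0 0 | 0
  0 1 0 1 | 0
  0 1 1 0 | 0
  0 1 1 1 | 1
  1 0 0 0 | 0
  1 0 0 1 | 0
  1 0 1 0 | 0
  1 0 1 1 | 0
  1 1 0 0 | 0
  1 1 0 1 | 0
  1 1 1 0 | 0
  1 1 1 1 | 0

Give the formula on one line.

  ~a = 1111111100000000
  (~a & b) = 0000111100000000
  ((~a & b) & c) = 0000001100000000
  ~d = 1010101010101010
  (((~a & b) & c) | ~d) = 1010101110101010
  (b & ~a) = 0000111100000000
  ~c = 1100110011001100
  ((b & ~a) | ~c) = 1100111111001100
  ((((~a & b) & c) | ~d) & ((b & ~a) | ~c)) = 1000101110001000
  (d & ((((~a & b) & c) | ~d) & ((b & ~a) | ~c))) = 0000000100000000

(d & ((((~a & b) & c) | ~d) & ((b & ~a) | ~c)))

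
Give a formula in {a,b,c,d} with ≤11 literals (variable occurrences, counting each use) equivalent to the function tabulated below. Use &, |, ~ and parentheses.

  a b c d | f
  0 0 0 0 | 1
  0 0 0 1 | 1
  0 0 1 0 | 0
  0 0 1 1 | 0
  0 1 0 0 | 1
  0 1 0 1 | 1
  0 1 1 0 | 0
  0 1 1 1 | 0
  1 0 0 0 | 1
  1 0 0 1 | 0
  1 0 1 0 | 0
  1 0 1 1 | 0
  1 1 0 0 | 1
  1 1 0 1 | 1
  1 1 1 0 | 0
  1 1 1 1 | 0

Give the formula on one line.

((((c | (a & ~d)) | (c | b)) | (~a | ~d)) & ~c)

  ~d = 1010101010101010
  (a & ~d) = 0000000010101010
  (c | (a & ~d)) = 0011001110111011
  (c | b) = 0011111100111111
  ((c | (a & ~d)) | (c | b)) = 0011111110111111
  ~a = 1111111100000000
  (~a | ~d) = 1111111110101010
  (((c | (a & ~d)) | (c | b)) | (~a | ~d)) = 1111111110111111
  ~c = 1100110011001100
  ((((c | (a & ~d)) | (c | b)) | (~a | ~d)) & ~c) = 1100110010001100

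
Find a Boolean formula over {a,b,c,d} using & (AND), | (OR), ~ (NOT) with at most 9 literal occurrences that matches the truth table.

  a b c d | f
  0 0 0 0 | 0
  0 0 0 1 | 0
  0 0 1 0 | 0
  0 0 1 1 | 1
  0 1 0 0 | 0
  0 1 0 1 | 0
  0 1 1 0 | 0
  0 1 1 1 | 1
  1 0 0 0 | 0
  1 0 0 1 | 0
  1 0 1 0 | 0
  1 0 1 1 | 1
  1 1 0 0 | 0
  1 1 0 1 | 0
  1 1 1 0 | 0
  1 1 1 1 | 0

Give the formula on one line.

(((d & (~b & (a | b))) | ~a) & (d & c))

  ~b = 1111000011110000
  (a | b) = 0000111111111111
  (~b & (a | b)) = 0000000011110000
  (d & (~b & (a | b))) = 0000000001010000
  ~a = 1111111100000000
  ((d & (~b & (a | b))) | ~a) = 1111111101010000
  (d & c) = 0001000100010001
  (((d & (~b & (a | b))) | ~a) & (d & c)) = 0001000100010000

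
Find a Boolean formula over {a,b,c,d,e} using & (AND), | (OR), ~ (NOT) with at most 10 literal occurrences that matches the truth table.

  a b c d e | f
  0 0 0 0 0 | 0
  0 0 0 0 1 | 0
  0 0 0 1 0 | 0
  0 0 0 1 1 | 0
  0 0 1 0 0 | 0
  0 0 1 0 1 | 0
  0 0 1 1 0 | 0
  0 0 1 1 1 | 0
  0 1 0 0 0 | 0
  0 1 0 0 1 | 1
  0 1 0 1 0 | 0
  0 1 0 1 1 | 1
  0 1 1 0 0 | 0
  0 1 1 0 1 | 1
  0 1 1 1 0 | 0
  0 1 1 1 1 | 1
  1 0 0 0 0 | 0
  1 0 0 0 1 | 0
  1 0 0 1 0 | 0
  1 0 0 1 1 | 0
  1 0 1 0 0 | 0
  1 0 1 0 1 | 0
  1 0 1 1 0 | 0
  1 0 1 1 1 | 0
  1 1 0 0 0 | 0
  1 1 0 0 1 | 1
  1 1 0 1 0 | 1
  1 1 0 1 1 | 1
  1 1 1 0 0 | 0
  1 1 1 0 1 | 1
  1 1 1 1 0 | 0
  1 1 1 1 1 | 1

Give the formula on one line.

((b & ((b | d) & (a | e))) & ((d & ~c) | e))

  (b | d) = 00110011111111110011001111111111
  (a | e) = 01010101010101011111111111111111
  ((b | d) & (a | e)) = 00010001010101010011001111111111
  (b & ((b | d) & (a | e))) = 00000000010101010000000011111111
  ~c = 11110000111100001111000011110000
  (d & ~c) = 00110000001100000011000000110000
  ((d & ~c) | e) = 01110101011101010111010101110101
  ((b & ((b | d) & (a | e))) & ((d & ~c) | e)) = 00000000010101010000000001110101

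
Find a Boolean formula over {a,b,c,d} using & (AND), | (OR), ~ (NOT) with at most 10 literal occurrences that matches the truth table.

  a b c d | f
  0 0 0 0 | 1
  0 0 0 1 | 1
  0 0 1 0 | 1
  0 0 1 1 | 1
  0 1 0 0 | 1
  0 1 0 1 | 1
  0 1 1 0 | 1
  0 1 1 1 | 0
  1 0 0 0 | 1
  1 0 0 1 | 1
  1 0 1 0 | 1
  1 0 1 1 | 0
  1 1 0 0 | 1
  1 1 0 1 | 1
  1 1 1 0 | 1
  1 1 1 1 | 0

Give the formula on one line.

((~a & ~b) | (((~c | a) & ((~d & c) | ~c)) | ~d))

  ~a = 1111111100000000
  ~b = 1111000011110000
  (~a & ~b) = 1111000000000000
  ~c = 1100110011001100
  (~c | a) = 1100110011111111
  ~d = 1010101010101010
  (~d & c) = 0010001000100010
  ((~d & c) | ~c) = 1110111011101110
  ((~c | a) & ((~d & c) | ~c)) = 1100110011101110
  (((~c | a) & ((~d & c) | ~c)) | ~d) = 1110111011101110
  ((~a & ~b) | (((~c | a) & ((~d & c) | ~c)) | ~d)) = 1111111011101110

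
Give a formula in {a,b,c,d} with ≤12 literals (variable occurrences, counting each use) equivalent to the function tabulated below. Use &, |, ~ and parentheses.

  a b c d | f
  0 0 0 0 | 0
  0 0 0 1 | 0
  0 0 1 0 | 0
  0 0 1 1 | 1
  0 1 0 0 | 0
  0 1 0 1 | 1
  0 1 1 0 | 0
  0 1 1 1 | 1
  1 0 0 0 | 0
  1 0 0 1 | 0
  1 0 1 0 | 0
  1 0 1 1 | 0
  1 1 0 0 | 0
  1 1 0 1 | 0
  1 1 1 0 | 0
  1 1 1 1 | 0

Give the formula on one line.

  ~a = 1111111100000000
  (c | ~a) = 1111111100110011
  ~c = 1100110011001100
  ((c | ~a) & ~c) = 1100110000000000
  (((c | ~a) & ~c) | c) = 1111111100110011
  ((((c | ~a) & ~c) | c) & d) = 0101010100010001
  (a | c) = 0011001111111111
  (b | (a | c)) = 0011111111111111
  ((b | (a | c)) & ~a) = 0011111100000000
  (((((c | ~a) & ~c) | c) & d) & ((b | (a | c)) & ~a)) = 0001010100000000

(((((c | ~a) & ~c) | c) & d) & ((b | (a | c)) & ~a))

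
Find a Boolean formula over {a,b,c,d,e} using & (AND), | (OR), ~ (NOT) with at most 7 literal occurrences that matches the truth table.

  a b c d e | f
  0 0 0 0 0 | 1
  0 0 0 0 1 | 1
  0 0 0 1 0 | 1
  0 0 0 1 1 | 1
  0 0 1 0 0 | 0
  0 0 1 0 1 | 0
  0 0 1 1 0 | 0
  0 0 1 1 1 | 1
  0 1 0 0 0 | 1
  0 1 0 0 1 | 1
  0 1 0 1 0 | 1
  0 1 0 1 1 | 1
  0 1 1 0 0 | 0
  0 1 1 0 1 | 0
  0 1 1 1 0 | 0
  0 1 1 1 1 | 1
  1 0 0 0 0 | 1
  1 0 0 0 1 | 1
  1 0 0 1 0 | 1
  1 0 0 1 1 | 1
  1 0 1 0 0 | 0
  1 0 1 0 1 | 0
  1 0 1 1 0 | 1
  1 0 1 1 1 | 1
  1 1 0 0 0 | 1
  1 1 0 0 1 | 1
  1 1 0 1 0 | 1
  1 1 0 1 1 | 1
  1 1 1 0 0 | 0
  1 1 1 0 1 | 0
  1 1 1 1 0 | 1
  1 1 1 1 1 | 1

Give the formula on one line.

(((e | (a & d)) & d) | ~c)

  (a & d) = 00000000000000000011001100110011
  (e | (a & d)) = 01010101010101010111011101110111
  ((e | (a & d)) & d) = 00010001000100010011001100110011
  ~c = 11110000111100001111000011110000
  (((e | (a & d)) & d) | ~c) = 11110001111100011111001111110011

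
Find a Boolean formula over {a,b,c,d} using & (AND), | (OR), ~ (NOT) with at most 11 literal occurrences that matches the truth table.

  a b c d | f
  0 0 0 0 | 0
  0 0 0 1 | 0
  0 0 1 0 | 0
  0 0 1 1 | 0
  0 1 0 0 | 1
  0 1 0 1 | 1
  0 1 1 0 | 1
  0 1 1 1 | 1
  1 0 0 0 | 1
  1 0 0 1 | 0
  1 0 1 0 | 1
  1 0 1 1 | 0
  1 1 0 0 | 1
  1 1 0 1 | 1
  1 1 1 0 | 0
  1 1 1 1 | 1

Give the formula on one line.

  ~a = 1111111100000000
  (d & c) = 0001000100010001
  (~a | (d & c)) = 1111111100010001
  ((~a | (d & c)) & b) = 0000111100000001
  ~b = 1111000011110000
  ~d = 1010101010101010
  (~b & ~d) = 1010000010100000
  (a & (~b & ~d)) = 0000000010100000
  ~c = 1100110011001100
  (~c & b) = 0000110000001100
  ((a & (~b & ~d)) | (~c & b)) = 0000110010101100
  (((~a | (d & c)) & b) | ((a & (~b & ~d)) | (~c & b))) = 0000111110101101

(((~a | (d & c)) & b) | ((a & (~b & ~d)) | (~c & b)))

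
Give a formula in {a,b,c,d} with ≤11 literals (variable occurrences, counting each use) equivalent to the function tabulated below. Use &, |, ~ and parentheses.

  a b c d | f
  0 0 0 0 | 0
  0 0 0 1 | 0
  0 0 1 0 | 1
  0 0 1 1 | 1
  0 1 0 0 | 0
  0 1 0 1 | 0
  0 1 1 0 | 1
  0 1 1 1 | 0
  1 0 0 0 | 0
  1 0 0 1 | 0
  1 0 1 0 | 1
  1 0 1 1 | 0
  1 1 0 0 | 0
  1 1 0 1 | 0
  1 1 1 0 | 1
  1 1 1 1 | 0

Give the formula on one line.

  ~d = 1010101010101010
  (~d & c) = 0010001000100010
  (a & (~d & c)) = 0000000000100010
  ~a = 1111111100000000
  (a | c) = 0011001111111111
  (~a & (a | c)) = 0011001100000000
  ~b = 1111000011110000
  (~b | ~d) = 1111101011111010
  ((~a & (a | c)) & (~b | ~d)) = 0011001000000000
  ((a & (~d & c)) | ((~a & (a | c)) & (~b | ~d))) = 0011001000100010

((a & (~d & c)) | ((~a & (a | c)) & (~b | ~d)))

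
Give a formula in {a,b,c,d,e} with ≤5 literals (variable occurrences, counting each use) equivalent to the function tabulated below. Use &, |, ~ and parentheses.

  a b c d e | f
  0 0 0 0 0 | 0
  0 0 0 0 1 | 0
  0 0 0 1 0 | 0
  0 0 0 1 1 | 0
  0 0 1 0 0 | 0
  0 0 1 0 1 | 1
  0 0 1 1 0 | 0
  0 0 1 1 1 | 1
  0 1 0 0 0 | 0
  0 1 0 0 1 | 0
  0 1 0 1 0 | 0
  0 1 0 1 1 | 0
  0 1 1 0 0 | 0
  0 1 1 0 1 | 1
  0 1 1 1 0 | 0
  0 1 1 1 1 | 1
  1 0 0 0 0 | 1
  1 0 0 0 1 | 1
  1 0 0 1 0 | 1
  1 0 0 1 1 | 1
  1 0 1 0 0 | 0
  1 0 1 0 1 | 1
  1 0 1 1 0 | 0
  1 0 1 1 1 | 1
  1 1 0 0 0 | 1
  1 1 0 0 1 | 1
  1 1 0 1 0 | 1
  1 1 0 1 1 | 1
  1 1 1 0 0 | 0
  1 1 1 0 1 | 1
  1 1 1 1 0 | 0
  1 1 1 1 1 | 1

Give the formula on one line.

  ~c = 11110000111100001111000011110000
  (~c & a) = 00000000000000001111000011110000
  (c & e) = 00000101000001010000010100000101
  ((~c & a) | (c & e)) = 00000101000001011111010111110101

((~c & a) | (c & e))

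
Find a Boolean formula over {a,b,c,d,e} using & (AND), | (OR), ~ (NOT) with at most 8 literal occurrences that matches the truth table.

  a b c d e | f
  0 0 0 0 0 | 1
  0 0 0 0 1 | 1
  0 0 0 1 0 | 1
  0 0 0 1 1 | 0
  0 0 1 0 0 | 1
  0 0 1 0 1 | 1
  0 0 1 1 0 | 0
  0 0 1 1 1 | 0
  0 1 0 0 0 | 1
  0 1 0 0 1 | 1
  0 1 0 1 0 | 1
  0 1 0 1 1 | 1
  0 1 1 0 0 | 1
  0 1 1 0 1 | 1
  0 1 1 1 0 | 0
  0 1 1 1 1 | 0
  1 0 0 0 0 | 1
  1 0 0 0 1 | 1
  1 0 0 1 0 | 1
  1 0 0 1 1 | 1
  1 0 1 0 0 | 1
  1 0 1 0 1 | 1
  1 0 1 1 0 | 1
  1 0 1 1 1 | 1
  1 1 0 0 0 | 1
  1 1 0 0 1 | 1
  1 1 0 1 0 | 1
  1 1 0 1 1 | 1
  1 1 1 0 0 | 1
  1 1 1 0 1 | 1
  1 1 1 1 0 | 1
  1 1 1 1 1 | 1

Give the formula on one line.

(~d | (((b | ~e) & ~c) | (d & a)))

  ~d = 11001100110011001100110011001100
  ~e = 10101010101010101010101010101010
  (b | ~e) = 10101010111111111010101011111111
  ~c = 11110000111100001111000011110000
  ((b | ~e) & ~c) = 10100000111100001010000011110000
  (d & a) = 00000000000000000011001100110011
  (((b | ~e) & ~c) | (d & a)) = 10100000111100001011001111110011
  (~d | (((b | ~e) & ~c) | (d & a))) = 11101100111111001111111111111111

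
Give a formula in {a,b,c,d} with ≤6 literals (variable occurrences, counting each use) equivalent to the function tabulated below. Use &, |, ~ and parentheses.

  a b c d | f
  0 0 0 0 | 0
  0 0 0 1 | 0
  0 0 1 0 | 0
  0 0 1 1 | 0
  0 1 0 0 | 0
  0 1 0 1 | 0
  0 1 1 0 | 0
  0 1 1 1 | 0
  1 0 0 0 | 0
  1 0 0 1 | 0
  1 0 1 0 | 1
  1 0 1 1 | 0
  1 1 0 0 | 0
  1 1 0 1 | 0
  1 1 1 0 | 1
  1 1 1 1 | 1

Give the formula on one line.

  ~d = 1010101010101010
  (~d | b) = 1010111110101111
  (a & (~d | b)) = 0000000010101111
  (c & (a & (~d | b))) = 0000000000100011

(c & (a & (~d | b)))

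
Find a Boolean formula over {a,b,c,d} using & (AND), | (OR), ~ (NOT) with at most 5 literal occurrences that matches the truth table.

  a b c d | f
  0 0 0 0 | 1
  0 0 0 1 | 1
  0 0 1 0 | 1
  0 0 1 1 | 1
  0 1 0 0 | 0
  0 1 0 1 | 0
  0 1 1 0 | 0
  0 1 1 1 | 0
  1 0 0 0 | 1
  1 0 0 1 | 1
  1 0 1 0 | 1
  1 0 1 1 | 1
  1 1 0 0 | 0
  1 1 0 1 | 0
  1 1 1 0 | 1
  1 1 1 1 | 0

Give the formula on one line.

  ~b = 1111000011110000
  ~c = 1100110011001100
  ~d = 1010101010101010
  (~c | ~d) = 1110111011101110
  ((~c | ~d) & c) = 0010001000100010
  (((~c | ~d) & c) & a) = 0000000000100010
  (~b | (((~c | ~d) & c) & a)) = 1111000011110010

(~b | (((~c | ~d) & c) & a))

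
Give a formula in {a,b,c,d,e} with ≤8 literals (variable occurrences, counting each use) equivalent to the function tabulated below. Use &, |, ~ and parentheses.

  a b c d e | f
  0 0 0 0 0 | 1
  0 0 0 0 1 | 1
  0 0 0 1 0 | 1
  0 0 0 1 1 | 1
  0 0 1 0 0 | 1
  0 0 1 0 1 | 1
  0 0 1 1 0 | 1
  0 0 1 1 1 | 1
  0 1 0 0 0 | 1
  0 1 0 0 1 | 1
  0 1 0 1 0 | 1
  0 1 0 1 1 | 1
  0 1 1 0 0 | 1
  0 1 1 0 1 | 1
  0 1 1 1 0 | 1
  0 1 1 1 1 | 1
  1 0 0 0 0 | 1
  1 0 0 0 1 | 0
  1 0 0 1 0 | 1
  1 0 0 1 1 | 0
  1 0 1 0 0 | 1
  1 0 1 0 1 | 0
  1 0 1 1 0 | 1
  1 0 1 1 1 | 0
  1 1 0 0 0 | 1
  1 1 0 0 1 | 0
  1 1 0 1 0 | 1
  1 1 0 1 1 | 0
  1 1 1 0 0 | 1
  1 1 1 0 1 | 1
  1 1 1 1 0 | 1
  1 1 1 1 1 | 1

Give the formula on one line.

  ~e = 10101010101010101010101010101010
  (a & ~e) = 00000000000000001010101010101010
  ~a = 11111111111111110000000000000000
  (b & c) = 00000000000011110000000000001111
  (~a | (b & c)) = 11111111111111110000000000001111
  ((a & ~e) | (~a | (b & c))) = 11111111111111111010101010101111

((a & ~e) | (~a | (b & c)))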